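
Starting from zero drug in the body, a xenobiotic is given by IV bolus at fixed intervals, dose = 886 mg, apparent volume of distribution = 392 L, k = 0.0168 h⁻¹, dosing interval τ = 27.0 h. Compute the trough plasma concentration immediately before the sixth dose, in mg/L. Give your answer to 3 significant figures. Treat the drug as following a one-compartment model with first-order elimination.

3.53 mg/L

C₀ per dose = Dose / Vd = 886 / 392 = 2.260 mg/L
Fraction remaining after one interval: r = e^(−kτ) = e^(−0.01680 × 27.0) = 0.6353
Before dose 6, 5 doses have been given (aged 1τ, 2τ, 3τ, 4τ, 5τ).
C_trough = C₀ × (r + r² + … + r^5) = C₀ × r(1−r^5)/(1−r)
        = 2.260 × 0.6353 × (1 − 0.1035) / (1 − 0.6353) = 3.529 mg/L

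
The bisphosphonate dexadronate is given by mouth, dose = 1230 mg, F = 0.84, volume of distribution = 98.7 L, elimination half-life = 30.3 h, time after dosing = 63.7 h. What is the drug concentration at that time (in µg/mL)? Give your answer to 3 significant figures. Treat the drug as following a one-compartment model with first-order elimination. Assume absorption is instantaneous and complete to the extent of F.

2.44 µg/mL

Amount reaching circulation = F × Dose = 0.84 × 1230 = 1033 mg
C₀ = F·Dose / Vd = 1033 / 98.7 = 10.47 mg/L
k = ln2 / t½ = 0.693147 / 30.3 = 0.02288 h⁻¹
C = C₀ · e^(−k·t) = 10.47 × e^(−0.02288 × 63.7)
  = 10.47 × 0.2328 = 2.437 mg/L
(2.437 mg/L = 2.437 µg/mL)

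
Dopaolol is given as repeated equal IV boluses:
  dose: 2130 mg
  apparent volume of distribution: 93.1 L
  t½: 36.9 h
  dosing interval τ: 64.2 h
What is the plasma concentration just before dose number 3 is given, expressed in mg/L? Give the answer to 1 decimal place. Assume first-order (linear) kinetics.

8.9 mg/L

C₀ per dose = Dose / Vd = 2130 / 93.1 = 22.88 mg/L
k = ln2 / t½ = 0.693147 / 36.9 = 0.01878 h⁻¹
Fraction remaining after one interval: r = e^(−kτ) = e^(−0.01878 × 64.2) = 0.2995
Before dose 3, 2 doses have been given (aged 1τ, 2τ).
C_trough = C₀ × (r + r²) = 22.88 × (0.2995 + 0.08970) = 8.905 mg/L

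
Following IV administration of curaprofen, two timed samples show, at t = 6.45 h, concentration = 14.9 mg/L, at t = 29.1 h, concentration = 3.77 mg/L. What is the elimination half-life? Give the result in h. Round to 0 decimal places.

11 h

k = ln(C₁/C₂) / (t₂ − t₁) = ln(14.9/3.77) / (29.1 − 6.45)
  = 1.374 / 22.65 = 0.06066 h⁻¹
t½ = ln2 / k = 0.693147 / 0.06066 = 11.43 h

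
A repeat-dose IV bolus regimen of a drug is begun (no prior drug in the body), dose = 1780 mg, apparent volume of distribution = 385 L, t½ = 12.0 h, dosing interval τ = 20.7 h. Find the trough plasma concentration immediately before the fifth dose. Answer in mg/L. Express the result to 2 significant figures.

C₀ per dose = Dose / Vd = 1780 / 385 = 4.623 mg/L
k = ln2 / t½ = 0.693147 / 12.0 = 0.05776 h⁻¹
Fraction remaining after one interval: r = e^(−kτ) = e^(−0.05776 × 20.7) = 0.3025
Before dose 5, 4 doses have been given (aged 1τ, 2τ, 3τ, 4τ).
C_trough = C₀ × (r + r² + … + r^4) = C₀ × r(1−r^4)/(1−r)
        = 4.623 × 0.3025 × (1 − 0.008373) / (1 − 0.3025) = 1.988 mg/L

2.0 mg/L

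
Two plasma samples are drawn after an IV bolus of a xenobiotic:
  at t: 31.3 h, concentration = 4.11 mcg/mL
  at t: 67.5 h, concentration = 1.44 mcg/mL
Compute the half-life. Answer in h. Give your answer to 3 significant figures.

23.9 h

k = ln(C₁/C₂) / (t₂ − t₁) = ln(4.11/1.44) / (67.5 − 31.3)
  = 1.049 / 36.20 = 0.02898 h⁻¹
t½ = ln2 / k = 0.693147 / 0.02898 = 23.92 h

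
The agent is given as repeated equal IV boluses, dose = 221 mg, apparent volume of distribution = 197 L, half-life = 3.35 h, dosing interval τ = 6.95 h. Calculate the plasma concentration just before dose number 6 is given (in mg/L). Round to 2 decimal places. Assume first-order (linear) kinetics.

C₀ per dose = Dose / Vd = 221 / 197 = 1.122 mg/L
k = ln2 / t½ = 0.693147 / 3.35 = 0.2069 h⁻¹
Fraction remaining after one interval: r = e^(−kτ) = e^(−0.2069 × 6.95) = 0.2374
Before dose 6, 5 doses have been given (aged 1τ, 2τ, 3τ, 4τ, 5τ).
C_trough = C₀ × (r + r² + … + r^5) = C₀ × r(1−r^5)/(1−r)
        = 1.122 × 0.2374 × (1 − 0.0007541) / (1 − 0.2374) = 0.3490 mg/L

0.35 mg/L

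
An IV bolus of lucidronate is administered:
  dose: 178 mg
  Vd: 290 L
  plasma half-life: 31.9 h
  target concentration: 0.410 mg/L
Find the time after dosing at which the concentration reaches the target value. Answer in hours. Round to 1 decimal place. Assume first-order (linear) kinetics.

18.6 h

C₀ = Dose / Vd = 178.0 / 290 = 0.6138 mg/L
k = ln2 / t½ = 0.693147 / 31.9 = 0.02173 h⁻¹
t = ln(C₀ / C) / k = ln(0.6138 / 0.410) / 0.02173
  = ln(1.497) / 0.02173 = 0.4035 / 0.02173 = 18.57 h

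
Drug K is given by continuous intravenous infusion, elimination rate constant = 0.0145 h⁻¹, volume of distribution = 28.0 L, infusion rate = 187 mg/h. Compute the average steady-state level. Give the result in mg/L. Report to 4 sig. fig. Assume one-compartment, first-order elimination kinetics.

460.6 mg/L

CL = k × Vd = 0.01450 × 28.0 = 0.4060 L/h
At steady state Css = R₀ / CL = 187 / 0.4060 = 460.6 mg/L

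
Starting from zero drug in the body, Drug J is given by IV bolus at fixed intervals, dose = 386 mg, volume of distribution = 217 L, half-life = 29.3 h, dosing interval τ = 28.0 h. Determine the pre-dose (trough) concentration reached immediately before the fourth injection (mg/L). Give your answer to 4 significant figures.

C₀ per dose = Dose / Vd = 386 / 217 = 1.779 mg/L
k = ln2 / t½ = 0.693147 / 29.3 = 0.02366 h⁻¹
Fraction remaining after one interval: r = e^(−kτ) = e^(−0.02366 × 28.0) = 0.5156
Before dose 4, 3 doses have been given (aged 1τ, 2τ, 3τ).
C_trough = C₀ × (r + r² + … + r^3) = C₀ × r(1−r^3)/(1−r)
        = 1.779 × 0.5156 × (1 − 0.1371) / (1 − 0.5156) = 1.634 mg/L

1.634 mg/L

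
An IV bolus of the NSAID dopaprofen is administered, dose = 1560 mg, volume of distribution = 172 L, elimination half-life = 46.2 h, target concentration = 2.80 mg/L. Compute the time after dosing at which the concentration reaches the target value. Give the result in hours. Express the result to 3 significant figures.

C₀ = Dose / Vd = 1560 / 172 = 9.070 mg/L
k = ln2 / t½ = 0.693147 / 46.2 = 0.01500 h⁻¹
t = ln(C₀ / C) / k = ln(9.070 / 2.80) / 0.01500
  = ln(3.239) / 0.01500 = 1.175 / 0.01500 = 78.33 h

78.3 h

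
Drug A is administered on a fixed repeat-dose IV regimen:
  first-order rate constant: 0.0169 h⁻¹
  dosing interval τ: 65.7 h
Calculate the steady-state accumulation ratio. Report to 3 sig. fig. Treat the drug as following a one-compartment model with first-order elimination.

e^(−kτ) = e^(−0.01690 × 65.7) = 0.3295
Accumulation ratio R = 1 / (1 − e^(−kτ)) = 1 / (1 − 0.3295) = 1.491

1.49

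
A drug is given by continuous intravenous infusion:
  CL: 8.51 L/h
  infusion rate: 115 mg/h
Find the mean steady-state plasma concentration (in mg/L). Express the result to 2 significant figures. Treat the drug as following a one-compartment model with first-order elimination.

At steady state Css = R₀ / CL = 115 / 8.510 = 13.51 mg/L

14 mg/L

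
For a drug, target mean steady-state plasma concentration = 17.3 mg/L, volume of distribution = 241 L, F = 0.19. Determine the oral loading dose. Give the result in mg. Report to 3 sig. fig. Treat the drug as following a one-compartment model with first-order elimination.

LD = Css × Vd / F = 17.3 × 241 / 0.19 = 21940 mg

21900 mg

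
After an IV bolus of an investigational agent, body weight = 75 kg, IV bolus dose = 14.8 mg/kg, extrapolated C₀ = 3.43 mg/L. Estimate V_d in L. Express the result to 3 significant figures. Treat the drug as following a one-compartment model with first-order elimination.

Dose = 14.8 × 75 = 1110 mg
Vd = Dose / C₀ = 1110 / 3.43 = 323.6 L

324 L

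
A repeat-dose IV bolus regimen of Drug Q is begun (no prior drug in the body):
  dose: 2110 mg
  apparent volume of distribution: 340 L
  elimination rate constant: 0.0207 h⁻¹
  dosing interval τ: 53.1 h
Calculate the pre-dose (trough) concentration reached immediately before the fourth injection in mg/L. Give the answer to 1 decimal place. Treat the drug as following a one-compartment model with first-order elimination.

3.0 mg/L

C₀ per dose = Dose / Vd = 2110 / 340 = 6.206 mg/L
Fraction remaining after one interval: r = e^(−kτ) = e^(−0.02070 × 53.1) = 0.3331
Before dose 4, 3 doses have been given (aged 1τ, 2τ, 3τ).
C_trough = C₀ × (r + r² + … + r^3) = C₀ × r(1−r^3)/(1−r)
        = 6.206 × 0.3331 × (1 − 0.03696) / (1 − 0.3331) = 2.985 mg/L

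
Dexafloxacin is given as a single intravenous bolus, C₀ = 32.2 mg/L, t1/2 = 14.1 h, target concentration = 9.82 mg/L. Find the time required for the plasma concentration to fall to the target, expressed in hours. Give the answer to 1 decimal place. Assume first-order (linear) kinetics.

k = ln2 / t½ = 0.693147 / 14.1 = 0.04916 h⁻¹
t = ln(C₀ / C) / k = ln(32.20 / 9.82) / 0.04916
  = ln(3.279) / 0.04916 = 1.188 / 0.04916 = 24.17 h

24.2 h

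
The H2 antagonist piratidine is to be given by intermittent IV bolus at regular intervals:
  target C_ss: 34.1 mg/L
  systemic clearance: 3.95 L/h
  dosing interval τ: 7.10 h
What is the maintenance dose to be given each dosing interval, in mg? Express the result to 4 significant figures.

956.3 mg

At steady state, Dose/τ = Css × CL.
Dose = Css × CL × τ = 34.1 × 3.950 × 7.10 = 956.3 mg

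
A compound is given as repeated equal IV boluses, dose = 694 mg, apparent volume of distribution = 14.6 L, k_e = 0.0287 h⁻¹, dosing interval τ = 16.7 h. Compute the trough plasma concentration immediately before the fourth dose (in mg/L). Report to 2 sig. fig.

59 mg/L

C₀ per dose = Dose / Vd = 694 / 14.6 = 47.53 mg/L
Fraction remaining after one interval: r = e^(−kτ) = e^(−0.02870 × 16.7) = 0.6192
Before dose 4, 3 doses have been given (aged 1τ, 2τ, 3τ).
C_trough = C₀ × (r + r² + … + r^3) = C₀ × r(1−r^3)/(1−r)
        = 47.53 × 0.6192 × (1 − 0.2374) / (1 − 0.6192) = 58.94 mg/L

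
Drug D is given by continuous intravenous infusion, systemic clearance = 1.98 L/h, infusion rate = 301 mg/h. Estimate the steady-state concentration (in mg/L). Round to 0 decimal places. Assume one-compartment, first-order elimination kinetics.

152 mg/L

At steady state Css = R₀ / CL = 301 / 1.980 = 152.0 mg/L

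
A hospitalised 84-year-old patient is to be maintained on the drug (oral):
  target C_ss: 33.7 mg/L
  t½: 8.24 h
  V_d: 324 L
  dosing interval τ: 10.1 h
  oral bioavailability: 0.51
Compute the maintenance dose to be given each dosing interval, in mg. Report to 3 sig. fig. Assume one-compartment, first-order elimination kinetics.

k = ln2 / t½ = 0.693147 / 8.24 = 0.08412 h⁻¹
CL = k × Vd = 0.08412 × 324 = 27.25 L/h
At steady state, F × (Dose/τ) = Css × CL.
Dose = Css × CL × τ / F = 33.7 × 27.25 × 10.1 / 0.51 = 18190 mg

18200 mg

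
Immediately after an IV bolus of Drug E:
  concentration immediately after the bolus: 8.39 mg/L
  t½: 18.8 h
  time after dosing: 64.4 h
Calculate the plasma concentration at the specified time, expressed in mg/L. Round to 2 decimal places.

0.78 mg/L

k = ln2 / t½ = 0.693147 / 18.8 = 0.03687 h⁻¹
C = C₀ · e^(−k·t) = 8.390 × e^(−0.03687 × 64.4)
  = 8.390 × 0.09307 = 0.7809 mg/L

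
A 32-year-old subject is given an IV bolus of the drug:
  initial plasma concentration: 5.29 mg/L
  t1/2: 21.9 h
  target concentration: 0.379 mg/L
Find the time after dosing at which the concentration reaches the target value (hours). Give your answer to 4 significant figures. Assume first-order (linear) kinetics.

k = ln2 / t½ = 0.693147 / 21.9 = 0.03165 h⁻¹
t = ln(C₀ / C) / k = ln(5.290 / 0.379) / 0.03165
  = ln(13.96) / 0.03165 = 2.636 / 0.03165 = 83.29 h

83.29 h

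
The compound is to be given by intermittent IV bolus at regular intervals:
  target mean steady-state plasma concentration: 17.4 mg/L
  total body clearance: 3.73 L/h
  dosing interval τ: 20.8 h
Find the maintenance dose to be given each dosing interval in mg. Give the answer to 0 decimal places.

1350 mg

At steady state, Dose/τ = Css × CL.
Dose = Css × CL × τ = 17.4 × 3.730 × 20.8 = 1350 mg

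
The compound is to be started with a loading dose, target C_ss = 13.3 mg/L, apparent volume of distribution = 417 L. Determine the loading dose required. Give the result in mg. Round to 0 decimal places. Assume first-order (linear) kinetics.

LD = Css × Vd = 13.3 × 417 = 5546 mg

5546 mg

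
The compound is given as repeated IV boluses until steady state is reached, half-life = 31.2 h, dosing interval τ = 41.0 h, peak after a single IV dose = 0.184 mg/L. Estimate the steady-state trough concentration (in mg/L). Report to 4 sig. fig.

k = ln2 / t½ = 0.693147 / 31.2 = 0.02222 h⁻¹
e^(−kτ) = e^(−0.02222 × 41.0) = 0.4021
Accumulation ratio R = 1 / (1 − e^(−kτ)) = 1 / (1 − 0.4021) = 1.673
Steady-state trough = C₀ × R × e^(−kτ) = 0.184 × 1.673 × 0.4021 = 0.1238 mg/L

0.1238 mg/L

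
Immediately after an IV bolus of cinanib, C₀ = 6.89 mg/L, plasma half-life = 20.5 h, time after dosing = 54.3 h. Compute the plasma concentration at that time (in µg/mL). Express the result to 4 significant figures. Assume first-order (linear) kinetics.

1.099 µg/mL

k = ln2 / t½ = 0.693147 / 20.5 = 0.03381 h⁻¹
C = C₀ · e^(−k·t) = 6.890 × e^(−0.03381 × 54.3)
  = 6.890 × 0.1595 = 1.099 mg/L
(1.099 mg/L = 1.099 µg/mL)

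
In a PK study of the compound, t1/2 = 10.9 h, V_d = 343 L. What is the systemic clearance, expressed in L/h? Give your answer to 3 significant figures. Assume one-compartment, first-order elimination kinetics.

21.8 L/h

k = ln2 / t½ = 0.693147 / 10.9 = 0.06359 h⁻¹
CL = k × Vd = 0.06359 × 343 = 21.81 L/h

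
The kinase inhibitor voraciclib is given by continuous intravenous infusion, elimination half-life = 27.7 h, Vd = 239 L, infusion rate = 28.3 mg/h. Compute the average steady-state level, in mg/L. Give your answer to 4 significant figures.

k = ln2 / t½ = 0.693147 / 27.7 = 0.02502 h⁻¹
CL = k × Vd = 0.02502 × 239 = 5.980 L/h
At steady state Css = R₀ / CL = 28.3 / 5.980 = 4.732 mg/L

4.732 mg/L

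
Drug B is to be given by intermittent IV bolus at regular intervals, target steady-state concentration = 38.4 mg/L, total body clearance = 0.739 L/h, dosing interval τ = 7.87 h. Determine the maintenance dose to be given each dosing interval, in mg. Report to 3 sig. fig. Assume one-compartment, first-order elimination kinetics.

223 mg

At steady state, Dose/τ = Css × CL.
Dose = Css × CL × τ = 38.4 × 0.7390 × 7.87 = 223.3 mg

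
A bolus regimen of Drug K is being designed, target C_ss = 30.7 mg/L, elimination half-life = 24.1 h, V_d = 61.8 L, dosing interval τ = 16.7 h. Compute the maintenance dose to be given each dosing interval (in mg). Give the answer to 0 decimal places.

911 mg

k = ln2 / t½ = 0.693147 / 24.1 = 0.02876 h⁻¹
CL = k × Vd = 0.02876 × 61.8 = 1.777 L/h
At steady state, Dose/τ = Css × CL.
Dose = Css × CL × τ = 30.7 × 1.777 × 16.7 = 911.1 mg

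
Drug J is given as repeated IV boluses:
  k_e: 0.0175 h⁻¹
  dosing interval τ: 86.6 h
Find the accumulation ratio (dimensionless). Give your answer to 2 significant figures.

1.3

e^(−kτ) = e^(−0.01750 × 86.6) = 0.2197
Accumulation ratio R = 1 / (1 − e^(−kτ)) = 1 / (1 − 0.2197) = 1.282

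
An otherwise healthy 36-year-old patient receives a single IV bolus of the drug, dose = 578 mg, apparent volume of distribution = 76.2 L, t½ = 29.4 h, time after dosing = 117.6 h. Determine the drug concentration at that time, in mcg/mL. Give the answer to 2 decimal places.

0.47 mcg/mL

C₀ = Dose / Vd = 578.0 / 76.2 = 7.585 mg/L
k = ln2 / t½ = 0.693147 / 29.4 = 0.02358 h⁻¹
t / t½ = 117.6 / 29.4 = 4 half-lives
C = C₀ × (1/2)^4 = 7.585 × 0.06250 = 0.4741 mg/L
(0.4741 mg/L = 0.4741 mcg/mL)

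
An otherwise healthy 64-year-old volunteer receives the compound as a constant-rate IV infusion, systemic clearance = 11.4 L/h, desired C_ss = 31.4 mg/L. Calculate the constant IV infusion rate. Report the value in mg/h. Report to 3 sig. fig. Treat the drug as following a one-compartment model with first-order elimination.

358 mg/h

At steady state, infusion rate R₀ = Css × CL = 31.4 × 11.40 = 358.0 mg/h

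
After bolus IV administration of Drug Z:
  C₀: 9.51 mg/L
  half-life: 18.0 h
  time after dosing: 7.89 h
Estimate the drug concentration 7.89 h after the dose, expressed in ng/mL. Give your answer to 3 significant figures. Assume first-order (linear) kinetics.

k = ln2 / t½ = 0.693147 / 18.0 = 0.03851 h⁻¹
C = C₀ · e^(−k·t) = 9.510 × e^(−0.03851 × 7.89)
  = 9.510 × 0.7380 = 7.018 mg/L
Convert: 7.018 mg/L × 1000 = 7018 ng/mL

7020 ng/mL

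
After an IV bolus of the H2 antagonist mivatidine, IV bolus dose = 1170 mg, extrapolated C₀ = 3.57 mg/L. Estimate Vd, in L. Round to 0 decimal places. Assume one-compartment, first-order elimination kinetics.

Vd = Dose / C₀ = 1170 / 3.57 = 327.7 L

328 L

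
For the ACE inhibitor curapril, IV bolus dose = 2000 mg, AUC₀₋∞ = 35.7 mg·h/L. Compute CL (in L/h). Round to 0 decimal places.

56 L/h

CL = Dose / AUC = 2000 / 35.7 = 56.02 L/h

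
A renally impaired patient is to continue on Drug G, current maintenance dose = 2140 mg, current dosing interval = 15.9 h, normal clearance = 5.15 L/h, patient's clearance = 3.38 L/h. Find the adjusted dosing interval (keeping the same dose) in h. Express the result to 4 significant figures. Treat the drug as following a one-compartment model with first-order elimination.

24.23 h

To keep the same average steady-state level, dosing rate must scale with clearance.
CL ratio = 3.38 / 5.15 = 0.6563
New interval (same dose) = 15.9 / 0.6563 = 24.23 h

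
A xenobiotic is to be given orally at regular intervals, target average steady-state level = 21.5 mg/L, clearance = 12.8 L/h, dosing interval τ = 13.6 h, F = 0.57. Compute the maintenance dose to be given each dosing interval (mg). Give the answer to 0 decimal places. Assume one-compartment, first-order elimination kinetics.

At steady state, F × (Dose/τ) = Css × CL.
Dose = Css × CL × τ / F = 21.5 × 12.80 × 13.6 / 0.57 = 6566 mg

6566 mg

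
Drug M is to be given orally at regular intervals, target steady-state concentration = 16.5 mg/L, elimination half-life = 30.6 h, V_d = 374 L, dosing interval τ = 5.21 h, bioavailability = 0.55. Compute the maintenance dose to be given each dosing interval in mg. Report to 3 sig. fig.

k = ln2 / t½ = 0.693147 / 30.6 = 0.02265 h⁻¹
CL = k × Vd = 0.02265 × 374 = 8.471 L/h
At steady state, F × (Dose/τ) = Css × CL.
Dose = Css × CL × τ / F = 16.5 × 8.471 × 5.21 / 0.55 = 1324 mg

1320 mg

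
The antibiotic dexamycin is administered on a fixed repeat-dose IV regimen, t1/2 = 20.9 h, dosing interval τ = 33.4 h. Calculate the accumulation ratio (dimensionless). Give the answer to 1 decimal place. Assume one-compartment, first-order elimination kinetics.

1.5

k = ln2 / t½ = 0.693147 / 20.9 = 0.03316 h⁻¹
e^(−kτ) = e^(−0.03316 × 33.4) = 0.3304
Accumulation ratio R = 1 / (1 − e^(−kτ)) = 1 / (1 − 0.3304) = 1.493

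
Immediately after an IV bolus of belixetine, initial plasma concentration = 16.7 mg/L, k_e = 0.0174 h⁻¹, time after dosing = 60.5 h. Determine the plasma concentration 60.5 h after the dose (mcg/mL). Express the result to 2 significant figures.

C = C₀ · e^(−k·t) = 16.70 × e^(−0.01740 × 60.5)
  = 16.70 × 0.3490 = 5.828 mg/L
(5.828 mg/L = 5.828 mcg/mL)

5.8 mcg/mL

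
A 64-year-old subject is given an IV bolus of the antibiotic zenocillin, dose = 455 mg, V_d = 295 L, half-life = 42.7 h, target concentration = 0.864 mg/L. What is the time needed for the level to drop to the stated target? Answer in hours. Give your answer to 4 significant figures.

C₀ = Dose / Vd = 455.0 / 295 = 1.542 mg/L
k = ln2 / t½ = 0.693147 / 42.7 = 0.01623 h⁻¹
t = ln(C₀ / C) / k = ln(1.542 / 0.864) / 0.01623
  = ln(1.785) / 0.01623 = 0.5794 / 0.01623 = 35.70 h

35.70 h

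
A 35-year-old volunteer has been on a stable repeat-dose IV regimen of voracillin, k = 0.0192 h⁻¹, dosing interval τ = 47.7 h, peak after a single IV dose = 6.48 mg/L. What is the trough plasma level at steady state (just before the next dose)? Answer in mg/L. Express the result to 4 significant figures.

e^(−kτ) = e^(−0.01920 × 47.7) = 0.4002
Accumulation ratio R = 1 / (1 − e^(−kτ)) = 1 / (1 − 0.4002) = 1.667
Steady-state trough = C₀ × R × e^(−kτ) = 6.48 × 1.667 × 0.4002 = 4.323 mg/L

4.323 mg/L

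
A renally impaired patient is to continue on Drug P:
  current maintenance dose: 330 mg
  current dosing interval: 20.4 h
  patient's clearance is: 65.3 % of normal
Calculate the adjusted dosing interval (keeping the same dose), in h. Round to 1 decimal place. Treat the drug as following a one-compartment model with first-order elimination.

31.2 h

To keep the same average steady-state level, dosing rate must scale with clearance.
CL ratio = 65.3 / 100 = 0.6530
New interval (same dose) = 20.4 / 0.6530 = 31.24 h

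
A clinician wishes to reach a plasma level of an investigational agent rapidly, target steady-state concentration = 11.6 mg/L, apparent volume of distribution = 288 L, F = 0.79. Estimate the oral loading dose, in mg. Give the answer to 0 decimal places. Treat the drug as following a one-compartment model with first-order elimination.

LD = Css × Vd / F = 11.6 × 288 / 0.79 = 4229 mg

4229 mg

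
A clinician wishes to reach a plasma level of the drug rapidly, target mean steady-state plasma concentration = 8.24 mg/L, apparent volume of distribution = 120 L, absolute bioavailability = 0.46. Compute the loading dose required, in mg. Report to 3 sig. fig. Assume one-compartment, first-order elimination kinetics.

LD = Css × Vd / F = 8.24 × 120 / 0.46 = 2150 mg

2150 mg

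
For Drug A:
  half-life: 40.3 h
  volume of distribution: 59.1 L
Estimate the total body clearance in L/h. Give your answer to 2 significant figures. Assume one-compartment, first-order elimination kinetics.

k = ln2 / t½ = 0.693147 / 40.3 = 0.01720 h⁻¹
CL = k × Vd = 0.01720 × 59.1 = 1.017 L/h

1.0 L/h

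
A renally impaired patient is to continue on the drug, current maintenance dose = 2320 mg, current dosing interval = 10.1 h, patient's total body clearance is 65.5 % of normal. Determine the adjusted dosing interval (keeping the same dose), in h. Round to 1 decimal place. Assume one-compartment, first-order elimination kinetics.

15.4 h

To keep the same average steady-state level, dosing rate must scale with clearance.
CL ratio = 65.5 / 100 = 0.6550
New interval (same dose) = 10.1 / 0.6550 = 15.42 h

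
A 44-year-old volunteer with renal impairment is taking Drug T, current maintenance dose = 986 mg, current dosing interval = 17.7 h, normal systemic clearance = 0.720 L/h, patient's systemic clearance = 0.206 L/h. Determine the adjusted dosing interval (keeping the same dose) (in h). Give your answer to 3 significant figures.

To keep the same average steady-state level, dosing rate must scale with clearance.
CL ratio = 0.206 / 0.720 = 0.2861
New interval (same dose) = 17.7 / 0.2861 = 61.87 h

61.9 h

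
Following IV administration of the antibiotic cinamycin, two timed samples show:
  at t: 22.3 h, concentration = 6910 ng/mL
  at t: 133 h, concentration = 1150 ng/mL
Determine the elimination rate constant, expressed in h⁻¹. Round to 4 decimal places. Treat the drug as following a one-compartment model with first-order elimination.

k = ln(C₁/C₂) / (t₂ − t₁) = ln(6910/1150) / (133 − 22.3)
  = 1.793 / 110.7 = 0.01620 h⁻¹

0.0162 h⁻¹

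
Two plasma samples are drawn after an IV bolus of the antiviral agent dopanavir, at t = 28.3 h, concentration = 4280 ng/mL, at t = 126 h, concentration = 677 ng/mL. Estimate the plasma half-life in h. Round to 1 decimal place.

k = ln(C₁/C₂) / (t₂ − t₁) = ln(4280/677) / (126 − 28.3)
  = 1.844 / 97.70 = 0.01887 h⁻¹
t½ = ln2 / k = 0.693147 / 0.01887 = 36.73 h

36.7 h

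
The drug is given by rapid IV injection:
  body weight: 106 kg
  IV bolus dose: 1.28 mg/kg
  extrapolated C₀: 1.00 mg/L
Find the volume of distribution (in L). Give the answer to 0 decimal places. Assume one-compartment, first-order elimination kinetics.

Dose = 1.28 × 106 = 135.7 mg
Vd = Dose / C₀ = 135.7 / 1.00 = 135.7 L

136 L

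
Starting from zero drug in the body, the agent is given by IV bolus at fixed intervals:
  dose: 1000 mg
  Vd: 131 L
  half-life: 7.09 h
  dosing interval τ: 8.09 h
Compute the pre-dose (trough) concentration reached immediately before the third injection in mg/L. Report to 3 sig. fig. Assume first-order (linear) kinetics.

5.03 mg/L

C₀ per dose = Dose / Vd = 1000 / 131 = 7.634 mg/L
k = ln2 / t½ = 0.693147 / 7.09 = 0.09776 h⁻¹
Fraction remaining after one interval: r = e^(−kτ) = e^(−0.09776 × 8.09) = 0.4534
Before dose 3, 2 doses have been given (aged 1τ, 2τ).
C_trough = C₀ × (r + r²) = 7.634 × (0.4534 + 0.2056) = 5.031 mg/L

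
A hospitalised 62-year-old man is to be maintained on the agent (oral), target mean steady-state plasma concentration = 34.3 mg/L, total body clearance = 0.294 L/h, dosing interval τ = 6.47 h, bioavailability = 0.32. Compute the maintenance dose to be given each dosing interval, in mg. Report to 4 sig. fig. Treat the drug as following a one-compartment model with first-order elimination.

At steady state, F × (Dose/τ) = Css × CL.
Dose = Css × CL × τ / F = 34.3 × 0.2940 × 6.47 / 0.32 = 203.9 mg

203.9 mg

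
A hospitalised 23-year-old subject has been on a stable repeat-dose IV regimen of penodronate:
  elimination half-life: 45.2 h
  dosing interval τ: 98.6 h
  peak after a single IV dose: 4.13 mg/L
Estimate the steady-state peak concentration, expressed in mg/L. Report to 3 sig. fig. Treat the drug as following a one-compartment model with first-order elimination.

5.30 mg/L

k = ln2 / t½ = 0.693147 / 45.2 = 0.01534 h⁻¹
e^(−kτ) = e^(−0.01534 × 98.6) = 0.2204
Accumulation ratio R = 1 / (1 − e^(−kτ)) = 1 / (1 − 0.2204) = 1.283
Steady-state peak = C₀ × R = 4.13 × 1.283 = 5.299 mg/L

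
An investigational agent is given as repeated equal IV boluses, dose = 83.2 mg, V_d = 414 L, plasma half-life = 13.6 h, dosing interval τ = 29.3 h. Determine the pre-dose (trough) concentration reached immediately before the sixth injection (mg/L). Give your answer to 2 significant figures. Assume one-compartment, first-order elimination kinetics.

0.058 mg/L

C₀ per dose = Dose / Vd = 83.2 / 414 = 0.2010 mg/L
k = ln2 / t½ = 0.693147 / 13.6 = 0.05097 h⁻¹
Fraction remaining after one interval: r = e^(−kτ) = e^(−0.05097 × 29.3) = 0.2246
Before dose 6, 5 doses have been given (aged 1τ, 2τ, 3τ, 4τ, 5τ).
C_trough = C₀ × (r + r² + … + r^5) = C₀ × r(1−r^5)/(1−r)
        = 0.2010 × 0.2246 × (1 − 0.0005715) / (1 − 0.2246) = 0.05819 mg/L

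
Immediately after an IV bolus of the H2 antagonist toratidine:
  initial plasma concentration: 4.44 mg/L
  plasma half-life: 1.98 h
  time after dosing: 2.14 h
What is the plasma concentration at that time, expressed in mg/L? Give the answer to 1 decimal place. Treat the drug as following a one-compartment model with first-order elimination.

k = ln2 / t½ = 0.693147 / 1.98 = 0.3501 h⁻¹
C = C₀ · e^(−k·t) = 4.440 × e^(−0.3501 × 2.14)
  = 4.440 × 0.4727 = 2.099 mg/L

2.1 mg/L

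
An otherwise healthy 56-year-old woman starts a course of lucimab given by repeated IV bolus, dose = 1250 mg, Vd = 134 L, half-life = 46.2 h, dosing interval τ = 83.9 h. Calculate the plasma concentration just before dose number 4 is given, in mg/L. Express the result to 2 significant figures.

C₀ per dose = Dose / Vd = 1250 / 134 = 9.328 mg/L
k = ln2 / t½ = 0.693147 / 46.2 = 0.01500 h⁻¹
Fraction remaining after one interval: r = e^(−kτ) = e^(−0.01500 × 83.9) = 0.2841
Before dose 4, 3 doses have been given (aged 1τ, 2τ, 3τ).
C_trough = C₀ × (r + r² + … + r^3) = C₀ × r(1−r^3)/(1−r)
        = 9.328 × 0.2841 × (1 − 0.02293) / (1 − 0.2841) = 3.617 mg/L

3.6 mg/L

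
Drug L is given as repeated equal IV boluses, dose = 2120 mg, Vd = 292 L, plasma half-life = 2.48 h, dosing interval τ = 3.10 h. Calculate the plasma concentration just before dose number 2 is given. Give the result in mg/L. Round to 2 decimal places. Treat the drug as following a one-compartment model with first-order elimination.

3.05 mg/L

C₀ per dose = Dose / Vd = 2120 / 292 = 7.260 mg/L
k = ln2 / t½ = 0.693147 / 2.48 = 0.2795 h⁻¹
Fraction remaining after one interval: r = e^(−kτ) = e^(−0.2795 × 3.10) = 0.4204
Before dose 2, 1 dose has been given (aged 1τ).
C_trough = C₀ × r = 7.260 × 0.4204 = 3.052 mg/L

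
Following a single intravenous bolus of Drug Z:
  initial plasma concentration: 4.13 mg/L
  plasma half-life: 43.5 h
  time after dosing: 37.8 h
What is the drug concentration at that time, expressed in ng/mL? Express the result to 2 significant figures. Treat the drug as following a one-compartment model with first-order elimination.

2300 ng/mL

k = ln2 / t½ = 0.693147 / 43.5 = 0.01593 h⁻¹
C = C₀ · e^(−k·t) = 4.130 × e^(−0.01593 × 37.8)
  = 4.130 × 0.5476 = 2.262 mg/L
Convert: 2.262 mg/L × 1000 = 2262 ng/mL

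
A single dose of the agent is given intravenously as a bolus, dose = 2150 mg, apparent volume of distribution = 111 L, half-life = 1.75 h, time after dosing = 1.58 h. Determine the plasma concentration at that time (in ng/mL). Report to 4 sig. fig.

10360 ng/mL

C₀ = Dose / Vd = 2150 / 111 = 19.37 mg/L
k = ln2 / t½ = 0.693147 / 1.75 = 0.3961 h⁻¹
C = C₀ · e^(−k·t) = 19.37 × e^(−0.3961 × 1.58)
  = 19.37 × 0.5348 = 10.36 mg/L
Convert: 10.36 mg/L × 1000 = 10360 ng/mL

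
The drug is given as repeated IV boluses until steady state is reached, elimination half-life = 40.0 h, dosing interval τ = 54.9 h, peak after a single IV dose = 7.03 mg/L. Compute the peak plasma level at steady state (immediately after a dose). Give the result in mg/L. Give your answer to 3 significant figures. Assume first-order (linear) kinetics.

k = ln2 / t½ = 0.693147 / 40.0 = 0.01733 h⁻¹
e^(−kτ) = e^(−0.01733 × 54.9) = 0.3862
Accumulation ratio R = 1 / (1 − e^(−kτ)) = 1 / (1 − 0.3862) = 1.629
Steady-state peak = C₀ × R = 7.03 × 1.629 = 11.45 mg/L

11.5 mg/L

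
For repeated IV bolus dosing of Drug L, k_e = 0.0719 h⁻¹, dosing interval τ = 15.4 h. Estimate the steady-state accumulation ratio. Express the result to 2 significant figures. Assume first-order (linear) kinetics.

1.5

e^(−kτ) = e^(−0.07190 × 15.4) = 0.3305
Accumulation ratio R = 1 / (1 − e^(−kτ)) = 1 / (1 − 0.3305) = 1.494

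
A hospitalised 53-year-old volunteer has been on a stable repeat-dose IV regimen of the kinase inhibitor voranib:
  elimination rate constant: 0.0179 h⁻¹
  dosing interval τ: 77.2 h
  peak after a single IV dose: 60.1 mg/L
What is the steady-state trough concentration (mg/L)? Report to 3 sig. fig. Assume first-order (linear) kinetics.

20.2 mg/L

e^(−kτ) = e^(−0.01790 × 77.2) = 0.2511
Accumulation ratio R = 1 / (1 − e^(−kτ)) = 1 / (1 − 0.2511) = 1.335
Steady-state trough = C₀ × R × e^(−kτ) = 60.1 × 1.335 × 0.2511 = 20.15 mg/L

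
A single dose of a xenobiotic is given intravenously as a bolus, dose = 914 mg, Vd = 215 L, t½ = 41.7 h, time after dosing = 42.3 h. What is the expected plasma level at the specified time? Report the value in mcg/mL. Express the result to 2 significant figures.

2.1 mcg/mL

C₀ = Dose / Vd = 914.0 / 215 = 4.251 mg/L
k = ln2 / t½ = 0.693147 / 41.7 = 0.01662 h⁻¹
C = C₀ · e^(−k·t) = 4.251 × e^(−0.01662 × 42.3)
  = 4.251 × 0.4951 = 2.105 mg/L
(2.105 mg/L = 2.105 mcg/mL)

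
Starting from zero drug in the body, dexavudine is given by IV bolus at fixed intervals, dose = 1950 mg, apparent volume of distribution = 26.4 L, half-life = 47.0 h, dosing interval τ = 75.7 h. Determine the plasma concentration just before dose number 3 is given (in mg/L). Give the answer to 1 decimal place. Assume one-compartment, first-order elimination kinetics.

32.1 mg/L

C₀ per dose = Dose / Vd = 1950 / 26.4 = 73.86 mg/L
k = ln2 / t½ = 0.693147 / 47.0 = 0.01475 h⁻¹
Fraction remaining after one interval: r = e^(−kτ) = e^(−0.01475 × 75.7) = 0.3274
Before dose 3, 2 doses have been given (aged 1τ, 2τ).
C_trough = C₀ × (r + r²) = 73.86 × (0.3274 + 0.1072) = 32.10 mg/L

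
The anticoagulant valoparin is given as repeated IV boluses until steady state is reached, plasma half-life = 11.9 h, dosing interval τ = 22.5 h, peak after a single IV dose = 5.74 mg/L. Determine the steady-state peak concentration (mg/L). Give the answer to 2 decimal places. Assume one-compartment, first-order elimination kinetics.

k = ln2 / t½ = 0.693147 / 11.9 = 0.05825 h⁻¹
e^(−kτ) = e^(−0.05825 × 22.5) = 0.2697
Accumulation ratio R = 1 / (1 − e^(−kτ)) = 1 / (1 − 0.2697) = 1.369
Steady-state peak = C₀ × R = 5.74 × 1.369 = 7.858 mg/L

7.86 mg/L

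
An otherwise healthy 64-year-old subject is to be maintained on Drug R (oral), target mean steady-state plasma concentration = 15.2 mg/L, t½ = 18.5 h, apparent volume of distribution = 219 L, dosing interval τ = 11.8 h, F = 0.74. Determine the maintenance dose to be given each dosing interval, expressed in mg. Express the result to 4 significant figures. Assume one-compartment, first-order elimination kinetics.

1989 mg

k = ln2 / t½ = 0.693147 / 18.5 = 0.03747 h⁻¹
CL = k × Vd = 0.03747 × 219 = 8.206 L/h
At steady state, F × (Dose/τ) = Css × CL.
Dose = Css × CL × τ / F = 15.2 × 8.206 × 11.8 / 0.74 = 1989 mg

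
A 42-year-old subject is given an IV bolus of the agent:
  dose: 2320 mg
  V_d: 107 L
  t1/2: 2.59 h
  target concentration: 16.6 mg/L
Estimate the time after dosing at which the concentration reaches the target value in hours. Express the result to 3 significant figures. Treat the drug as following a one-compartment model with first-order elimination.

C₀ = Dose / Vd = 2320 / 107 = 21.68 mg/L
k = ln2 / t½ = 0.693147 / 2.59 = 0.2676 h⁻¹
t = ln(C₀ / C) / k = ln(21.68 / 16.6) / 0.2676
  = ln(1.306) / 0.2676 = 0.2670 / 0.2676 = 0.9978 h

0.998 h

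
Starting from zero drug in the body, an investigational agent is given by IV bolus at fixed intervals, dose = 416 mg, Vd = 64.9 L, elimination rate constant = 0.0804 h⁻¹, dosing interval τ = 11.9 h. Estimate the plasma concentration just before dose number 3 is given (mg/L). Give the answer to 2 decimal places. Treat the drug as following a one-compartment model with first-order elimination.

3.41 mg/L

C₀ per dose = Dose / Vd = 416 / 64.9 = 6.410 mg/L
Fraction remaining after one interval: r = e^(−kτ) = e^(−0.08040 × 11.9) = 0.3841
Before dose 3, 2 doses have been given (aged 1τ, 2τ).
C_trough = C₀ × (r + r²) = 6.410 × (0.3841 + 0.1475) = 3.408 mg/L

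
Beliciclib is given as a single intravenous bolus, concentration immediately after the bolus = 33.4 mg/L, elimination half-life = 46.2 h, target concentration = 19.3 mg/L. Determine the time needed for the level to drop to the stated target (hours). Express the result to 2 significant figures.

37 h

k = ln2 / t½ = 0.693147 / 46.2 = 0.01500 h⁻¹
t = ln(C₀ / C) / k = ln(33.40 / 19.3) / 0.01500
  = ln(1.731) / 0.01500 = 0.5487 / 0.01500 = 36.58 h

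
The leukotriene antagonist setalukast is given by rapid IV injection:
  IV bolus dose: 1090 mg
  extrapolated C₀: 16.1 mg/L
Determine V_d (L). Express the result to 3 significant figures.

67.7 L

Vd = Dose / C₀ = 1090 / 16.1 = 67.70 L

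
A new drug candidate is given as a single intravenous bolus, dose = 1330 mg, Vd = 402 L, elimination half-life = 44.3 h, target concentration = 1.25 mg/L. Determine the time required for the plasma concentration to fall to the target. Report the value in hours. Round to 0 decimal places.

62 h

C₀ = Dose / Vd = 1330 / 402 = 3.308 mg/L
k = ln2 / t½ = 0.693147 / 44.3 = 0.01565 h⁻¹
t = ln(C₀ / C) / k = ln(3.308 / 1.25) / 0.01565
  = ln(2.646) / 0.01565 = 0.9730 / 0.01565 = 62.17 h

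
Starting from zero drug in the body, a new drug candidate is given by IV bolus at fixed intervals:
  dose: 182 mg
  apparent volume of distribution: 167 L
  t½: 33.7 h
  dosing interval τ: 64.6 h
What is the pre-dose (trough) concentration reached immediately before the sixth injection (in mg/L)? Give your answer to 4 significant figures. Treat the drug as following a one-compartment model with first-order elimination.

C₀ per dose = Dose / Vd = 182 / 167 = 1.090 mg/L
k = ln2 / t½ = 0.693147 / 33.7 = 0.02057 h⁻¹
Fraction remaining after one interval: r = e^(−kτ) = e^(−0.02057 × 64.6) = 0.2648
Before dose 6, 5 doses have been given (aged 1τ, 2τ, 3τ, 4τ, 5τ).
C_trough = C₀ × (r + r² + … + r^5) = C₀ × r(1−r^5)/(1−r)
        = 1.090 × 0.2648 × (1 − 0.001302) / (1 − 0.2648) = 0.3921 mg/L

0.3921 mg/L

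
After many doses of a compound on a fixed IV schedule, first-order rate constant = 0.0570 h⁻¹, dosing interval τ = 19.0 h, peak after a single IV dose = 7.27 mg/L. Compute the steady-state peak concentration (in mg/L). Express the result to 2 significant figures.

11 mg/L

e^(−kτ) = e^(−0.05700 × 19.0) = 0.3386
Accumulation ratio R = 1 / (1 − e^(−kτ)) = 1 / (1 − 0.3386) = 1.512
Steady-state peak = C₀ × R = 7.27 × 1.512 = 10.99 mg/L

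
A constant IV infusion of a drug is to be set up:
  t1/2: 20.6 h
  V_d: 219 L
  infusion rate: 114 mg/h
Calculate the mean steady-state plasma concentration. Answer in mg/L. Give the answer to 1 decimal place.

k = ln2 / t½ = 0.693147 / 20.6 = 0.03365 h⁻¹
CL = k × Vd = 0.03365 × 219 = 7.369 L/h
At steady state Css = R₀ / CL = 114 / 7.369 = 15.47 mg/L

15.5 mg/L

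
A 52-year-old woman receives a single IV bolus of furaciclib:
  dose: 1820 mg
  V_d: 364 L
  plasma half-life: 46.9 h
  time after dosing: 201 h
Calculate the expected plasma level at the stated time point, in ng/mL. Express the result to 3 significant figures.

256 ng/mL

C₀ = Dose / Vd = 1820 / 364 = 5.000 mg/L
k = ln2 / t½ = 0.693147 / 46.9 = 0.01478 h⁻¹
C = C₀ · e^(−k·t) = 5.000 × e^(−0.01478 × 201)
  = 5.000 × 0.05126 = 0.2563 mg/L
Convert: 0.2563 mg/L × 1000 = 256.3 ng/mL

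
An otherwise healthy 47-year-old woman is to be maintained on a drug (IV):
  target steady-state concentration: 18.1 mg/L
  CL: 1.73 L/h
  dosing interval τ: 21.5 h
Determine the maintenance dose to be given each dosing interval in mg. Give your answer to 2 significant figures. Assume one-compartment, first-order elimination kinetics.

At steady state, Dose/τ = Css × CL.
Dose = Css × CL × τ = 18.1 × 1.730 × 21.5 = 673.2 mg

670 mg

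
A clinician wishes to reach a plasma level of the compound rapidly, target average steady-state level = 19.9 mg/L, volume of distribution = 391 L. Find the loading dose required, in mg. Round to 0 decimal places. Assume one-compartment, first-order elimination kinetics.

LD = Css × Vd = 19.9 × 391 = 7781 mg

7781 mg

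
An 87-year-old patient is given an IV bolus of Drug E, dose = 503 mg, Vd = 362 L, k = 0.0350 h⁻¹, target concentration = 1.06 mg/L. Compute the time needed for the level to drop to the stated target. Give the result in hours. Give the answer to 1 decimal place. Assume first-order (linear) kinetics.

7.7 h

C₀ = Dose / Vd = 503.0 / 362 = 1.390 mg/L
t = ln(C₀ / C) / k = ln(1.390 / 1.06) / 0.03500
  = ln(1.311) / 0.03500 = 0.2708 / 0.03500 = 7.737 h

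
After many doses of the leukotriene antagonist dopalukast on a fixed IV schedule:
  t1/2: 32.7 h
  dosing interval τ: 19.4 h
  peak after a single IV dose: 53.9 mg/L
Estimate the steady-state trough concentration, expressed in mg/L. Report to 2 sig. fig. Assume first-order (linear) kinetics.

k = ln2 / t½ = 0.693147 / 32.7 = 0.02120 h⁻¹
e^(−kτ) = e^(−0.02120 × 19.4) = 0.6628
Accumulation ratio R = 1 / (1 − e^(−kτ)) = 1 / (1 − 0.6628) = 2.966
Steady-state trough = C₀ × R × e^(−kτ) = 53.9 × 2.966 × 0.6628 = 106.0 mg/L

110 mg/L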